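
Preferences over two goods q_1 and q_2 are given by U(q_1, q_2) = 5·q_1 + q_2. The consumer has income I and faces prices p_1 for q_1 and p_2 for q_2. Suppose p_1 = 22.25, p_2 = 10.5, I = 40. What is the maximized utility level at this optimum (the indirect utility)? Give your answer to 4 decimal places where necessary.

V = 8.9888

Linear utility — the consumer picks whichever good has higher MU/price: 5/22.25 = 0.2247 vs 1/10.5 = 0.0952.
q_1 gives more utility per dollar, so spend all income on q_1: q_1* = I/p_1, q_2* = 0.
Numerically: q_1* = 1.7978, q_2* = 0.
Utility at the optimum: U(1.7978, 0) = 8.9888.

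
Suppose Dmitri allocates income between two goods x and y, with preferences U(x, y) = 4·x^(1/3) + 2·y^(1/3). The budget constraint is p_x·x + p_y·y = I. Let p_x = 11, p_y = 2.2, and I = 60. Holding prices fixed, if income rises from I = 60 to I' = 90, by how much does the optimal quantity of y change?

From the CES first-order condition, 2·(y/x)^(2/3) = p_x/p_y.
Hence y/x = ((1/2)·p_x/p_y)^(1/(2/3)), i.e. raised to the 1.5 power.
Substitute y = (y/x)·x into the budget: x* = I/(p_x + p_y·(y/x)).
Numerically y/x = 3.952847, so x* = 60/(11 + 2.2·3.952847) = 3.0463 and y* = 3.952847·3.0463 = 12.0414.
At I' = 90: y* = 18.0621. Change: 18.0621 − 12.0414 = 6.0207.

Δy* = 6.0207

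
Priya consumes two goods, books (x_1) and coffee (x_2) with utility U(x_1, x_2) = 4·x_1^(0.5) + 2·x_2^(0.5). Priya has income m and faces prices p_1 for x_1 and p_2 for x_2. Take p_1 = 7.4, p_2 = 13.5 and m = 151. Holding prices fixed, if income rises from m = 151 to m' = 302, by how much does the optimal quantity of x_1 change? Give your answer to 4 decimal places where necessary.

Substitute x_2 = (x_2/x_1)·x_1 into the budget: x_1* = m/(p_1 + p_2·(x_2/x_1)).
Numerically x_2/x_1 = 0.075117, so x_1* = 151/(7.4 + 13.5·0.075117) = 17.9461.
At m' = 302: x_1* = 35.8922. Change: 35.8922 − 17.9461 = 17.9461.

Δx_1* = 17.9461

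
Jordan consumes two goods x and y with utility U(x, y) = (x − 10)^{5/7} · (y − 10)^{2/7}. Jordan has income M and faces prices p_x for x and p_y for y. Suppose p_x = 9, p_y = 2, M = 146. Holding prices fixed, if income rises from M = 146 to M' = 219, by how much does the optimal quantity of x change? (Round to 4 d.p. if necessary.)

Δx* = 5.7937

This is Cobb-Douglas in (x−10, y−10): tangency gives 5/7·p_y·(y−10) = 2/7·p_x·(x−10).
Substituting into the budget: x* = 10 + 5/7·(M − 10·p_x − 10·p_y)/p_x, and y* = 10 + 2/7·(…)/p_y.
Discretionary income = 146 − 10·9 − 10·2 = 36; x* = 10 + 5/7·36/9 = 12.8571.
At M' = 219: x* = 18.6508. Change: 18.6508 − 12.8571 = 5.7937.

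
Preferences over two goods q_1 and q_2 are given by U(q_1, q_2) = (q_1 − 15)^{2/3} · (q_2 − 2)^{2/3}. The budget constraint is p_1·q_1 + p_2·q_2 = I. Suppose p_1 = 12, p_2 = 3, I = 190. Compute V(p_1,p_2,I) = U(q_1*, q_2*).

After buying the subsistence bundle (15, 2), a share 0.5 of the remaining income goes to q_1: q_1* = 15 + 0.5·(I − 15p_1 − 2p_2)/p_1.
Discretionary income = 190 − 15·12 − 2·3 = 4; q_1* = 15 + 0.5·4/12 = 15.1667; q_2* = 2 + 0.5·4/3 = 2.6667.
Utility at the optimum: U(15.1667, 2.6667) = 0.2311.

V = 0.2311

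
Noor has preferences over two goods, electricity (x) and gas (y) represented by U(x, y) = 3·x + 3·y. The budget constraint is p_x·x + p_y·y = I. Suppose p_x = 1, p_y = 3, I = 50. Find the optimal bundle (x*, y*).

x* = 50, y* = 0

Perfect substitutes: compare marginal utility per dollar. 3/p_x vs 3/p_y → 3 vs 1.
x gives more utility per dollar, so spend all income on x: x* = I/p_x, y* = 0.
Numerically: x* = 50, y* = 0.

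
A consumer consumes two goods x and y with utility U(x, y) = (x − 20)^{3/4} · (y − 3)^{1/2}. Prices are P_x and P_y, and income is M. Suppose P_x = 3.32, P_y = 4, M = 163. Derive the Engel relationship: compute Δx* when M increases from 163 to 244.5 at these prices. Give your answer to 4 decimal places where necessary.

Let x' = x−20, y' = y−3. MRS = (3/2)·y'/x' = P_x/P_y.
Substituting into the budget: x* = 20 + 0.6·(M − 20·P_x − 3·P_y)/P_x, and y* = 3 + 0.4·(…)/P_y.
Discretionary income = 163 − 20·3.32 − 3·4 = 84.6; x* = 20 + 0.6·84.6/3.32 = 35.2892.
At M' = 244.5: x* = 50.0181. Change: 50.0181 − 35.2892 = 14.7289.

Δx* = 14.7289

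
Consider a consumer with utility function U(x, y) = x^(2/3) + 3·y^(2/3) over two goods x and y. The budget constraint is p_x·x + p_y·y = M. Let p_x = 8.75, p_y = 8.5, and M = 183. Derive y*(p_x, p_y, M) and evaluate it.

y* = 20.8024

MRS = MU_x/MU_y = (1/3)·(y/x)^(1/3). Set equal to p_x/p_y.
Solve for the ratio: y/x = [3·p_x/p_y]^(3).
Substitute y = (y/x)·x into the budget: x* = M/(p_x + p_y·(y/x)).
Numerically y/x = 29.453109, so x* = 183/(8.75 + 8.5·29.453109) = 0.7063 and y* = 29.453109·0.7063 = 20.8024.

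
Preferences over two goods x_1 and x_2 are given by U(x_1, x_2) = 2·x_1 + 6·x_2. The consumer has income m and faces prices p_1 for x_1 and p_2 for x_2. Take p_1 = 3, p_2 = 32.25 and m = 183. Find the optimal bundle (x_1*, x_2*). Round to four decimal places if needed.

x_1* = 61, x_2* = 0

Perfect substitutes: compare marginal utility per dollar. 2/p_1 vs 6/p_2 → 0.6667 vs 0.186.
x_1 gives more utility per dollar, so spend all income on x_1: x_1* = m/p_1, x_2* = 0.
Numerically: x_1* = 61, x_2* = 0.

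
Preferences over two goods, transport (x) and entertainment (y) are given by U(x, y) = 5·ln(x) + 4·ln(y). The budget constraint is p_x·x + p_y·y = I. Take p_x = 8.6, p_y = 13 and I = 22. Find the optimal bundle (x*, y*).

x* = 1.4212, y* = 0.7521

MU_x/MU_y = (5·y)/(4·x); tangency sets this equal to p_x/p_y.
Rearranging, p_y·y = (4/5)·p_x·x. Substituting into the budget gives p_x·x·(1 + (4/5)) = I.
Demand: x*(p_x,p_y,I) = 5/9·I/p_x and y* = 4/9·I/p_y.
At p_x=8.6, p_y=13, I=22: x* = 5/9·22/8.6 = 1.4212, y* = 0.7521.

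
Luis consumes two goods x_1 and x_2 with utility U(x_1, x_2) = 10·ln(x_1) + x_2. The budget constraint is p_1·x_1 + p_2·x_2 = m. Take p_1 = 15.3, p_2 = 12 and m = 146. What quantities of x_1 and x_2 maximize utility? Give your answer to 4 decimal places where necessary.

x_1* = 7.8431, x_2* = 2.1667

Set MRS = p_1/p_2: (10/x_1)/1 = p_1/p_2.
So x_1*(p_1,p_2) = 10·p_2/p_1, independent of income; and x_2* = (m − 10·p_2)/p_2.
At the given prices: x_1* = 10·12/15.3 = 7.8431, and x_2* = 2.1667.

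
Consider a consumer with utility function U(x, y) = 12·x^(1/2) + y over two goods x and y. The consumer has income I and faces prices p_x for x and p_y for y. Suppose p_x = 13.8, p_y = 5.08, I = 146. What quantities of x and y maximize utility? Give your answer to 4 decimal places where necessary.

Plugging in: x* = (6·5.08/13.8)² = 4.8783, y* = 15.488.

x* = 4.8783, y* = 15.488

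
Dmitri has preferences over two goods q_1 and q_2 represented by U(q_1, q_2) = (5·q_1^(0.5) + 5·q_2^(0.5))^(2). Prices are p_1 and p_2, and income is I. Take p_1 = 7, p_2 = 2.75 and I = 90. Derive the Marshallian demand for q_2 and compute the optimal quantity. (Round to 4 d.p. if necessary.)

From the CES first-order condition, (q_2/q_1)^(0.5) = p_1/p_2.
Solve for the ratio: q_2/q_1 = [p_1/p_2]^(2).
With the ratio pinned down, the budget gives q_1* = I/(p_1 + p_2·(q_2/q_1)) and q_2* = (q_2/q_1)·q_1*.
Numerically q_2/q_1 = 6.479339, so q_1* = 90/(7 + 2.75·6.479339) = 3.6264 and q_2* = 6.479339·3.6264 = 23.4965.

q_2* = 23.4965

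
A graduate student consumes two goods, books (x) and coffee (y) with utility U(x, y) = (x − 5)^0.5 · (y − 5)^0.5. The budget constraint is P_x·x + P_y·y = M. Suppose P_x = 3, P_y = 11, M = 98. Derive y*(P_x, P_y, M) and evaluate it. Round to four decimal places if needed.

Let x' = x−5, y' = y−5. MRS = y'/x' = P_x/P_y.
Substituting into the budget: x* = 5 + 0.5·(M − 5·P_x − 5·P_y)/P_x, and y* = 5 + 0.5·(…)/P_y.
Discretionary income = 98 − 5·3 − 5·11 = 28; y* = 5 + 0.5·28/11 = 6.2727.

y* = 6.2727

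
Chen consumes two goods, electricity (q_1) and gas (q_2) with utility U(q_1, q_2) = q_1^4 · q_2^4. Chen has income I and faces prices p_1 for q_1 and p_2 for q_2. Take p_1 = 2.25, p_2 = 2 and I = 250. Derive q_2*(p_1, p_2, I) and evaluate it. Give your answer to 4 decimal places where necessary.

Tangency: MRS = q_2/q_1 = p_1/p_2.
So 4·p_2·q_2 = 4·p_1·q_1; combined with the budget, a share 0.5 of income goes to q_1.
Demand: q_1*(p_1,p_2,I) = 0.5·I/p_1 and q_2* = 0.5·I/p_2.
At p_1=2.25, p_2=2, I=250: q_2* = 0.5·250/2 = 62.5.

q_2* = 62.5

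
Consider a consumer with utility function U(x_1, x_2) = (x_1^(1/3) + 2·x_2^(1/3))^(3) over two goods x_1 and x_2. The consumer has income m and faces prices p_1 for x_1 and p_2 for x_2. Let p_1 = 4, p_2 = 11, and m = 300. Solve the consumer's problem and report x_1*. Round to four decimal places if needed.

x_1* = 27.7202

From the CES first-order condition, (1/2)·(x_2/x_1)^(2/3) = p_1/p_2.
Solve for the ratio: x_2/x_1 = [2·p_1/p_2]^(1.5).
With the ratio pinned down, the budget gives x_1* = m/(p_1 + p_2·(x_2/x_1)) and x_2* = (x_2/x_1)·x_1*.
Numerically x_2/x_1 = 0.62022, so x_1* = 300/(4 + 11·0.62022) = 27.7202.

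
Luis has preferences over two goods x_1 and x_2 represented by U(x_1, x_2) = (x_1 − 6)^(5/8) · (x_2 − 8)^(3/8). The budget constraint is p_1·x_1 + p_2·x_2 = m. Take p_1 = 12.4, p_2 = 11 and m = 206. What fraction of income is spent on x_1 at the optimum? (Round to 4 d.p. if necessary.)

share on x_1 = 0.4934

MRS = (5/3)·(x_2−8)/(x_1−6). Tangency with p_1/p_2 gives x_2−8 = (3/5)·(p_1/p_2)·(x_1−6).
After buying the subsistence bundle (6, 8), a share 0.625 of the remaining income goes to x_1: x_1* = 6 + 0.625·(m − 6p_1 − 8p_2)/p_1.
Discretionary income = 206 − 6·12.4 − 8·11 = 43.6; x_1* = 6 + 0.625·43.6/12.4 = 8.1976; x_2* = 8 + 0.375·43.6/11 = 9.4864.
Expenditure on x_1: 12.4·8.1976 = 101.65; share = 0.4934.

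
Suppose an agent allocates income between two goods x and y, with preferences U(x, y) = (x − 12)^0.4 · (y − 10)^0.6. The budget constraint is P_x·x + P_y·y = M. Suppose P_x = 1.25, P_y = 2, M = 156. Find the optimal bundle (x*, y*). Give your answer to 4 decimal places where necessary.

Let x' = x−12, y' = y−10. MRS = (2/3)·y'/x' = P_x/P_y.
After buying the subsistence bundle (12, 10), a share 0.4 of the remaining income goes to x: x* = 12 + 0.4·(M − 12P_x − 10P_y)/P_x.
Discretionary income = 156 − 12·1.25 − 10·2 = 121; x* = 12 + 0.4·121/1.25 = 50.72; y* = 10 + 0.6·121/2 = 46.3.

x* = 50.72, y* = 46.3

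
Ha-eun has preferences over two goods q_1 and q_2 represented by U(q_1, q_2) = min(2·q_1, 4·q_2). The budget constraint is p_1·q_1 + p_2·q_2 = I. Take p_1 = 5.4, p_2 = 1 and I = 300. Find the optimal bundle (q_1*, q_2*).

Here 4·5.4 + 2·1 = 23.6, giving q_1* = 50.8475 and q_2* = 25.4237.

q_1* = 50.8475, q_2* = 25.4237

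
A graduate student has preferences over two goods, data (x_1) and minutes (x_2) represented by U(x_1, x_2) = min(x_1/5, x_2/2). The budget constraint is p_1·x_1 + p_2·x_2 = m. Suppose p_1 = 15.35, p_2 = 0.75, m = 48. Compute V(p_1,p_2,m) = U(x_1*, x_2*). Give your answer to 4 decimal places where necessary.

V = 0.6134

With perfect complements, no substitution: consume in ratio x_1:x_2 = 5:2.
Budget: p_1·x_1 + p_2·(2/5)·x_1 = m, so (5·p_1 + 2·p_2)·x_1 = 5·m.
Demand: x_1*(p_1,p_2,m) = 5·m/(5·p_1 + 2·p_2), x_2* = 2·m/(5·p_1 + 2·p_2).
Here 5·15.35 + 2·0.75 = 78.25, giving x_1* = 3.0671 and x_2* = 1.2268.
Utility at the optimum: U(3.0671, 1.2268) = 0.6134.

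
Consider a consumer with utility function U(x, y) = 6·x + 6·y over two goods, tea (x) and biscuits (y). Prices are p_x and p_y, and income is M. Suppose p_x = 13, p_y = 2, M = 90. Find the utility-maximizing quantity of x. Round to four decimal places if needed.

x* = 0

Perfect substitutes: compare marginal utility per dollar. 6/p_x vs 6/p_y → 0.4615 vs 3.
y gives more utility per dollar, so spend all income on y: y* = M/p_y, x* = 0.
Numerically: x* = 0, y* = 45.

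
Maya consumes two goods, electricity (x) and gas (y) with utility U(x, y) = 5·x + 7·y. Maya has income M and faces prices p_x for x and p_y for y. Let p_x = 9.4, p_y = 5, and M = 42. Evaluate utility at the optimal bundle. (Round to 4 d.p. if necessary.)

Perfect substitutes: compare marginal utility per dollar. 5/p_x vs 7/p_y → 0.5319 vs 1.4.
y gives more utility per dollar, so spend all income on y: y* = M/p_y, x* = 0.
Numerically: x* = 0, y* = 8.4.
Utility at the optimum: U(0, 8.4) = 58.8.

V = 58.8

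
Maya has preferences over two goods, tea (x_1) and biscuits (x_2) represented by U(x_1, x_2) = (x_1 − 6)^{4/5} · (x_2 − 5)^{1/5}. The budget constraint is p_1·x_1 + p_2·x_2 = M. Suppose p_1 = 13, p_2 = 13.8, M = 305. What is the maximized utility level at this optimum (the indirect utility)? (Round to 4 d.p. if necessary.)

V = 7.2812

Let x_1' = x_1−6, x_2' = x_2−5. MRS = 4·x_2'/x_1' = p_1/p_2.
Substituting into the budget: x_1* = 6 + 0.8·(M − 6·p_1 − 5·p_2)/p_1, and x_2* = 5 + 0.2·(…)/p_2.
Discretionary income = 305 − 6·13 − 5·13.8 = 158; x_1* = 6 + 0.8·158/13 = 15.7231; x_2* = 5 + 0.2·158/13.8 = 7.2899.
Utility at the optimum: U(15.7231, 7.2899) = 7.2812.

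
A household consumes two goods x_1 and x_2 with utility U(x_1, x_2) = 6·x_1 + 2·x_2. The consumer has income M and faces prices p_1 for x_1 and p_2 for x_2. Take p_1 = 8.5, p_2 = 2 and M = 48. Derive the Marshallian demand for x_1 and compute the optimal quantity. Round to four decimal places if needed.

x_1* = 0

Perfect substitutes: compare marginal utility per dollar. 6/p_1 vs 2/p_2 → 0.7059 vs 1.
x_2 gives more utility per dollar, so spend all income on x_2: x_2* = M/p_2, x_1* = 0.
Numerically: x_1* = 0, x_2* = 24.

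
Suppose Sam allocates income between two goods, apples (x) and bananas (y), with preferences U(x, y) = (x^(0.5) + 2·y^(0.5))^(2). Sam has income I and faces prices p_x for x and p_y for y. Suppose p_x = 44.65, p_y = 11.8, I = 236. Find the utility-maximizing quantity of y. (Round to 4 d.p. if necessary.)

From the CES first-order condition, (1/2)·(y/x)^(0.5) = p_x/p_y.
Hence y/x = (2·p_x/p_y)^(1/(0.5)), i.e. raised to the 2 power.
Substitute y = (y/x)·x into the budget: x* = I/(p_x + p_y·(y/x)).
Numerically y/x = 57.271546, so x* = 236/(44.65 + 11.8·57.271546) = 0.3276 and y* = 57.271546·0.3276 = 18.7605.

y* = 18.7605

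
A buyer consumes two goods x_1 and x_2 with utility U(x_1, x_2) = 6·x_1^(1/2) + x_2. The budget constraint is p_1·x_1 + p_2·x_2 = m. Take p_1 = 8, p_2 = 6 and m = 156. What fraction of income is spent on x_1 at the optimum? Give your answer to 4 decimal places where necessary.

share on x_1 = 0.2596

Set MRS = p_1/p_2: 3·x_1^(−1/2) = p_1/p_2.
Thus x_1* = (3·p_2/p_1)² — independent of m — with the rest of income spent on x_2.
Plugging in: x_1* = (3·6/8)² = 5.0625, x_2* = 19.25.
Expenditure on x_1: 8·5.0625 = 40.5; share = 0.2596.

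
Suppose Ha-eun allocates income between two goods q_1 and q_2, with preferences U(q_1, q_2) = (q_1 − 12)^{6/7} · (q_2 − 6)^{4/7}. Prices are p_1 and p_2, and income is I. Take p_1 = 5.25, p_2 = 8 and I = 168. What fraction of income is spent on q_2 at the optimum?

share on q_2 = 0.4214

MRS = (3/2)·(q_2−6)/(q_1−12). Tangency with p_1/p_2 gives q_2−6 = (2/3)·(p_1/p_2)·(q_1−12).
Substituting into the budget: q_1* = 12 + 0.6·(I − 12·p_1 − 6·p_2)/p_1, and q_2* = 6 + 0.4·(…)/p_2.
Discretionary income = 168 − 12·5.25 − 6·8 = 57; q_1* = 12 + 0.6·57/5.25 = 18.5143; q_2* = 6 + 0.4·57/8 = 8.85.
Expenditure on q_2: 8·8.85 = 70.8; share = 0.4214.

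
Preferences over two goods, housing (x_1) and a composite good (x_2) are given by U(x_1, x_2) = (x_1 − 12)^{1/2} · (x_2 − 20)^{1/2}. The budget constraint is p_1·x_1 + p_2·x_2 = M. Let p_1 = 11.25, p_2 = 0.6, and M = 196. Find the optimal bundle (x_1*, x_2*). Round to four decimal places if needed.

x_1* = 14.1778, x_2* = 60.8333

This is Cobb-Douglas in (x_1−12, x_2−20): tangency gives 0.5·p_2·(x_2−20) = 0.5·p_1·(x_1−12).
Substituting into the budget: x_1* = 12 + 0.5·(M − 12·p_1 − 20·p_2)/p_1, and x_2* = 20 + 0.5·(…)/p_2.
Discretionary income = 196 − 12·11.25 − 20·0.6 = 49; x_1* = 12 + 0.5·49/11.25 = 14.1778; x_2* = 20 + 0.5·49/0.6 = 60.8333.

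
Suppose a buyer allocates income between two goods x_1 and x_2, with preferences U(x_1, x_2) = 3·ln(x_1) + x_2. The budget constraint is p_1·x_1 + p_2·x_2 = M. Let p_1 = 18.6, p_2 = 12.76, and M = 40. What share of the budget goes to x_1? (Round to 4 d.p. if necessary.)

share on x_1 = 0.957

Set MRS = p_1/p_2: (3/x_1)/1 = p_1/p_2.
So x_1*(p_1,p_2) = 3·p_2/p_1, independent of income; and x_2* = (M − 3·p_2)/p_2.
At the given prices: x_1* = 3·12.76/18.6 = 2.0581, and x_2* = 0.1348.
Expenditure on x_1: 18.6·2.0581 = 38.28; share = 0.957.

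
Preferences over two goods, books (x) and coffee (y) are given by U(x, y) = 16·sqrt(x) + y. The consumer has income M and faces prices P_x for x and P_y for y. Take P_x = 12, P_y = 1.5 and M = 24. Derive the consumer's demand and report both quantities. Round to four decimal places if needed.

Set MRS = P_x/P_y: 8·x^(−1/2) = P_x/P_y.
Solve: √x = 8·P_y/P_x, so x*(P_x,P_y) = (8·P_y/P_x)², and y* = (M − P_x·x*)/P_y.
Plugging in: x* = (8·1.5/12)² = 1, y* = 8.

x* = 1, y* = 8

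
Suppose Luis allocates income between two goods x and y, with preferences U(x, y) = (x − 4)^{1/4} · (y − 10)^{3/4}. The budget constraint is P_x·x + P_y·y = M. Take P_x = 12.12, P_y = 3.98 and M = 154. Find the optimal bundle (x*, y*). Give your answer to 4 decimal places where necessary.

MRS = (1/3)·(y−10)/(x−4). Tangency with P_x/P_y gives y−10 = 3·(P_x/P_y)·(x−4).
After buying the subsistence bundle (4, 10), a share 0.25 of the remaining income goes to x: x* = 4 + 0.25·(M − 4P_x − 10P_y)/P_x.
Discretionary income = 154 − 4·12.12 − 10·3.98 = 65.72; x* = 4 + 0.25·65.72/12.12 = 5.3556; y* = 10 + 0.75·65.72/3.98 = 22.3844.

x* = 5.3556, y* = 22.3844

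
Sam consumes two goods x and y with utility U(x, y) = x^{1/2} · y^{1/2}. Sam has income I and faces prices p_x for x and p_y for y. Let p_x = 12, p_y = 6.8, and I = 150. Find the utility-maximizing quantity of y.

y* = 11.0294

Tangency: MRS = y/x = p_x/p_y.
Rearranging, p_y·y = p_x·x. Substituting into the budget gives p_x·x·(1 + 1) = I.
Demand: x*(p_x,p_y,I) = 0.5·I/p_x and y* = 0.5·I/p_y.
At p_x=12, p_y=6.8, I=150: y* = 0.5·150/6.8 = 11.0294.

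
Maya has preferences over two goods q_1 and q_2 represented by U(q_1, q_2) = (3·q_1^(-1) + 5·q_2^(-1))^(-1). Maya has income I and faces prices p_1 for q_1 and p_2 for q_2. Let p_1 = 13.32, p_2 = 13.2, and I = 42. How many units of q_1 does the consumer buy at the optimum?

q_1* = 1.3798

Numerically q_2/q_1 = 1.296849, so q_1* = 42/(13.32 + 13.2·1.296849) = 1.3798.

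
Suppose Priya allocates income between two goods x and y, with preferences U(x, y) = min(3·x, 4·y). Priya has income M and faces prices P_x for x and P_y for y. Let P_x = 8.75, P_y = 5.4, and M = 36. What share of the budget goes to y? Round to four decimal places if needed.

share on y = 0.3164

With perfect complements, no substitution: consume in ratio x:y = 4:3.
Budget: P_x·x + P_y·(3/4)·x = M, so (4·P_x + 3·P_y)·x = 4·M.
Demand: x*(P_x,P_y,M) = 4·M/(4·P_x + 3·P_y), y* = 3·M/(4·P_x + 3·P_y).
Here 4·8.75 + 3·5.4 = 51.2, giving x* = 2.8125 and y* = 2.1094.
Expenditure on y: 5.4·2.1094 = 11.3906; share = 0.3164.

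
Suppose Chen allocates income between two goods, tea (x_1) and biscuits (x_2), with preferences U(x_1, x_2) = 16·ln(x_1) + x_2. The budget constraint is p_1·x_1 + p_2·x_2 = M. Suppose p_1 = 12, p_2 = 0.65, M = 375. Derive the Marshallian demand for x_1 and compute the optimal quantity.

x_1* = 0.8667

Set MRS = p_1/p_2: (16/x_1)/1 = p_1/p_2.
So x_1*(p_1,p_2) = 16·p_2/p_1, independent of income; and x_2* = (M − 16·p_2)/p_2.
At the given prices: x_1* = 16·0.65/12 = 0.8667.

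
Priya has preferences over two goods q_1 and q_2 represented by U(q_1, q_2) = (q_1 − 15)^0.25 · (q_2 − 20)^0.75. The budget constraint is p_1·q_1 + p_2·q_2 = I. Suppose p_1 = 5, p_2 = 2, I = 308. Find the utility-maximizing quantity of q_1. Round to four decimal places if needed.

Let q_1' = q_1−15, q_2' = q_2−20. MRS = (1/3)·q_2'/q_1' = p_1/p_2.
After buying the subsistence bundle (15, 20), a share 0.25 of the remaining income goes to q_1: q_1* = 15 + 0.25·(I − 15p_1 − 20p_2)/p_1.
Discretionary income = 308 − 15·5 − 20·2 = 193; q_1* = 15 + 0.25·193/5 = 24.65.

q_1* = 24.65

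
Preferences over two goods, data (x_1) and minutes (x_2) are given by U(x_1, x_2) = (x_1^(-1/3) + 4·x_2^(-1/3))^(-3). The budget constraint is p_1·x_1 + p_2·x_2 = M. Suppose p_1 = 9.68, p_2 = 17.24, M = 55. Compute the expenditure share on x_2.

MU_x_1 ∝ x_1^(-4/3), MU_x_2 ∝ 4·x_2^(-4/3), so MRS = (1/4)·(x_2/x_1)^(4/3) = p_1/p_2.
Hence x_2/x_1 = (4·p_1/p_2)^(1/(4/3)), i.e. raised to the 0.75 power.
Substitute x_2 = (x_2/x_1)·x_1 into the budget: x_1* = M/(p_1 + p_2·(x_2/x_1)).
Numerically x_2/x_1 = 1.83463, so x_1* = 55/(9.68 + 17.24·1.83463) = 1.3314 and x_2* = 1.83463·1.3314 = 2.4427.
Expenditure on x_2: 17.24·2.4427 = 42.1118; share = 0.7657.

share on x_2 = 0.7657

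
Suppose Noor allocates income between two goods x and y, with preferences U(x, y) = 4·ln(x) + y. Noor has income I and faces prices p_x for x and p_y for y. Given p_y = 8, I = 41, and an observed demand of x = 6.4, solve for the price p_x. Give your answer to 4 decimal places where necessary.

p_x = 5

Set MRS = p_x/p_y: (4/x)/1 = p_x/p_y.
So x*(p_x,p_y) = 4·p_y/p_x, independent of income; and y* = (I − 4·p_y)/p_y.
Set x* = 6.4 in the demand function and solve for p_x: p_x = 5.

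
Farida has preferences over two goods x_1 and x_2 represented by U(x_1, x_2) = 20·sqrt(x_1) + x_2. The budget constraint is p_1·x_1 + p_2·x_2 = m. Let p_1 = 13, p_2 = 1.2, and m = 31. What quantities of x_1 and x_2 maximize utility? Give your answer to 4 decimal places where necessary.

MU_x_1 = 10/√x_1, MU_x_2 = 1. Tangency: 10/√x_1 = p_1/p_2.
Thus x_1* = (10·p_2/p_1)² — independent of m — with the rest of income spent on x_2.
Plugging in: x_1* = (10·1.2/13)² = 0.8521, x_2* = 16.6026.

x_1* = 0.8521, x_2* = 16.6026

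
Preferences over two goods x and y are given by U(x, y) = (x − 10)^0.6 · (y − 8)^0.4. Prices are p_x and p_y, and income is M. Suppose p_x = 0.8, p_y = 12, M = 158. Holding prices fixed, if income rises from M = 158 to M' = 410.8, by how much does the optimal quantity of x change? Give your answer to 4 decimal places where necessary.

This is Cobb-Douglas in (x−10, y−8): tangency gives 0.6·p_y·(y−8) = 0.4·p_x·(x−10).
Substituting into the budget: x* = 10 + 0.6·(M − 10·p_x − 8·p_y)/p_x, and y* = 8 + 0.4·(…)/p_y.
Discretionary income = 158 − 10·0.8 − 8·12 = 54; x* = 10 + 0.6·54/0.8 = 50.5.
At M' = 410.8: x* = 240.1. Change: 240.1 − 50.5 = 189.6.

Δx* = 189.6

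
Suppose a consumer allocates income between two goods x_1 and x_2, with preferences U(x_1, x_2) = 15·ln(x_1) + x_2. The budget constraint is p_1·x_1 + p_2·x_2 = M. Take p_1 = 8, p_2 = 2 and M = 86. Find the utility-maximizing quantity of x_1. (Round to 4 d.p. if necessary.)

x_1* = 3.75

MU_x_1 = 15/x_1, MU_x_2 = 1. Tangency: 15/x_1 = p_1/p_2.
So x_1*(p_1,p_2) = 15·p_2/p_1, independent of income; and x_2* = (M − 15·p_2)/p_2.
At the given prices: x_1* = 15·2/8 = 3.75.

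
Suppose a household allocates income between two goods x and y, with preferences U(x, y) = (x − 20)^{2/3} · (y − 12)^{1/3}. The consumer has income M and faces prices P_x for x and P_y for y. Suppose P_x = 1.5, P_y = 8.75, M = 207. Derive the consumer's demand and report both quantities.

Substituting into the budget: x* = 20 + 2/3·(M − 20·P_x − 12·P_y)/P_x, and y* = 12 + 1/3·(…)/P_y.
Discretionary income = 207 − 20·1.5 − 12·8.75 = 72; x* = 20 + 2/3·72/1.5 = 52; y* = 12 + 1/3·72/8.75 = 14.7429.

x* = 52, y* = 14.7429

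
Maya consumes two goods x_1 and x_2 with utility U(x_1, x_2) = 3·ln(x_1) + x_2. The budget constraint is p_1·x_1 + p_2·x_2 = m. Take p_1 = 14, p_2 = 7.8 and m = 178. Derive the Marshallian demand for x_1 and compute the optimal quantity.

x_1* = 1.6714

At the given prices: x_1* = 3·7.8/14 = 1.6714.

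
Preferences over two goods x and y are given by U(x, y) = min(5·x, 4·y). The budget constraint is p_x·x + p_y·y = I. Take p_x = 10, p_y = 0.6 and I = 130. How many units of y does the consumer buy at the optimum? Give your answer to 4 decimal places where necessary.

Demand: x*(p_x,p_y,I) = 4·I/(4·p_x + 5·p_y), y* = 5·I/(4·p_x + 5·p_y).
Here 4·10 + 5·0.6 = 43, giving y* = 15.1163.

y* = 15.1163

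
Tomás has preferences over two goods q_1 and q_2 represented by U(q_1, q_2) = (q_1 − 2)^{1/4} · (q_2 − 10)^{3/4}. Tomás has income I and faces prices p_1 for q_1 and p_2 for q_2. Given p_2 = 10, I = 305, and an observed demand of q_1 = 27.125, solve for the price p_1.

p_1 = 2

MRS = (1/3)·(q_2−10)/(q_1−2). Tangency with p_1/p_2 gives q_2−10 = 3·(p_1/p_2)·(q_1−2).
After buying the subsistence bundle (2, 10), a share 0.25 of the remaining income goes to q_1: q_1* = 2 + 0.25·(I − 2p_1 − 10p_2)/p_1.
Set q_1* = 27.125 in the demand function and solve for p_1: p_1 = 2.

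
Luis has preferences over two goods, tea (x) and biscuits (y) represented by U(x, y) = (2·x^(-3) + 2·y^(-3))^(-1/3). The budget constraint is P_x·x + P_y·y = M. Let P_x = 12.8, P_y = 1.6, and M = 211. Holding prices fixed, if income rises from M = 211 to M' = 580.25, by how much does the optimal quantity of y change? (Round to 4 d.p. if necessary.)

From the CES first-order condition, (y/x)^(4) = P_x/P_y.
Hence y/x = (P_x/P_y)^(1/(4)), i.e. raised to the 0.25 power.
With the ratio pinned down, the budget gives x* = M/(P_x + P_y·(y/x)) and y* = (y/x)·x*.
Numerically y/x = 1.681793, so x* = 211/(12.8 + 1.6·1.681793) = 13.6209 and y* = 1.681793·13.6209 = 22.9076.
At M' = 580.25: y* = 62.9958. Change: 62.9958 − 22.9076 = 40.0883.

Δy* = 40.0883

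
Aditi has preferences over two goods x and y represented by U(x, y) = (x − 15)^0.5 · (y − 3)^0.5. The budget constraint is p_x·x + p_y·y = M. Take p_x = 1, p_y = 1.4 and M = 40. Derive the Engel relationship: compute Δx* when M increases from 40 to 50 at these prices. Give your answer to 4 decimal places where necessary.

Let x' = x−15, y' = y−3. MRS = y'/x' = p_x/p_y.
Substituting into the budget: x* = 15 + 0.5·(M − 15·p_x − 3·p_y)/p_x, and y* = 3 + 0.5·(…)/p_y.
Discretionary income = 40 − 15·1 − 3·1.4 = 20.8; x* = 15 + 0.5·20.8/1 = 25.4.
At M' = 50: x* = 30.4. Change: 30.4 − 25.4 = 5.

Δx* = 5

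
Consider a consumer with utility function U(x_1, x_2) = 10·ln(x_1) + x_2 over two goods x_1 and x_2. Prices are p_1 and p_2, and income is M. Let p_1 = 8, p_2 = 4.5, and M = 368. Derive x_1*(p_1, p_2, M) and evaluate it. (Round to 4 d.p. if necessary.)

x_1* = 5.625

Set MRS = p_1/p_2: (10/x_1)/1 = p_1/p_2.
So x_1*(p_1,p_2) = 10·p_2/p_1, independent of income; and x_2* = (M − 10·p_2)/p_2.
At the given prices: x_1* = 10·4.5/8 = 5.625.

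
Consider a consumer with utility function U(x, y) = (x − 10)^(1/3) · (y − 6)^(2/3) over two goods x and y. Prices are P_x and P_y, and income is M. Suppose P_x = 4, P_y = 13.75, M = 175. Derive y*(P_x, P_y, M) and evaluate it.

y* = 8.5455

Discretionary income = 175 − 10·4 − 6·13.75 = 52.5; y* = 6 + 2/3·52.5/13.75 = 8.5455.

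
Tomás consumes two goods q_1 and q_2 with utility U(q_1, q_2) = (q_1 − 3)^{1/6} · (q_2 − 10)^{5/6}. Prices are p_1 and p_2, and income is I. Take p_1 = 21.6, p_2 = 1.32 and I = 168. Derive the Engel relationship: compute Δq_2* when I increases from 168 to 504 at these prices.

Δq_2* = 212.1212

MRS = (1/5)·(q_2−10)/(q_1−3). Tangency with p_1/p_2 gives q_2−10 = 5·(p_1/p_2)·(q_1−3).
Substituting into the budget: q_1* = 3 + 1/6·(I − 3·p_1 − 10·p_2)/p_1, and q_2* = 10 + 5/6·(…)/p_2.
Discretionary income = 168 − 3·21.6 − 10·1.32 = 90; q_2* = 10 + 5/6·90/1.32 = 66.8182.
At I' = 504: q_2* = 278.9394. Change: 278.9394 − 66.8182 = 212.1212.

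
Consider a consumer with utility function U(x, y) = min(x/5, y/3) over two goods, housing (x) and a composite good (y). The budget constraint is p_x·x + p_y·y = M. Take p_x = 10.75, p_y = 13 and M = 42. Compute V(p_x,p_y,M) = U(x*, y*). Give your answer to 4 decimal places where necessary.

Here 5·10.75 + 3·13 = 92.75, giving x* = 2.2642 and y* = 1.3585.
Utility at the optimum: U(2.2642, 1.3585) = 0.4528.

V = 0.4528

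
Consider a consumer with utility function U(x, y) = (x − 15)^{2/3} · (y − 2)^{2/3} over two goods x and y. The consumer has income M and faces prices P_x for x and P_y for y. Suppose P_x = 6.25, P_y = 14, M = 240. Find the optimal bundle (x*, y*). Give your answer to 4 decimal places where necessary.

MRS = (y−2)/(x−15). Tangency with P_x/P_y gives y−2 = (P_x/P_y)·(x−15).
After buying the subsistence bundle (15, 2), a share 0.5 of the remaining income goes to x: x* = 15 + 0.5·(M − 15P_x − 2P_y)/P_x.
Discretionary income = 240 − 15·6.25 − 2·14 = 118.25; x* = 15 + 0.5·118.25/6.25 = 24.46; y* = 2 + 0.5·118.25/14 = 6.2232.

x* = 24.46, y* = 6.2232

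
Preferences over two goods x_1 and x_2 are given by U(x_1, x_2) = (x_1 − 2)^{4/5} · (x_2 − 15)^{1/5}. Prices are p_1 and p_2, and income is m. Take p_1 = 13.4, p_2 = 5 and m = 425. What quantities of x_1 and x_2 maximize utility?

x_1* = 21.2955, x_2* = 27.928

After buying the subsistence bundle (2, 15), a share 0.8 of the remaining income goes to x_1: x_1* = 2 + 0.8·(m − 2p_1 − 15p_2)/p_1.
Discretionary income = 425 − 2·13.4 − 15·5 = 323.2; x_1* = 2 + 0.8·323.2/13.4 = 21.2955; x_2* = 15 + 0.2·323.2/5 = 27.928.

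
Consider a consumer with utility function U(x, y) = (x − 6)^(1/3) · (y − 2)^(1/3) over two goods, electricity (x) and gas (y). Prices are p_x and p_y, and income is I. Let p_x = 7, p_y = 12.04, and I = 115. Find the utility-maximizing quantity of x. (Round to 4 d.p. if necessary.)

x* = 9.4943

MRS = (y−2)/(x−6). Tangency with p_x/p_y gives y−2 = (p_x/p_y)·(x−6).
After buying the subsistence bundle (6, 2), a share 0.5 of the remaining income goes to x: x* = 6 + 0.5·(I − 6p_x − 2p_y)/p_x.
Discretionary income = 115 − 6·7 − 2·12.04 = 48.92; x* = 6 + 0.5·48.92/7 = 9.4943.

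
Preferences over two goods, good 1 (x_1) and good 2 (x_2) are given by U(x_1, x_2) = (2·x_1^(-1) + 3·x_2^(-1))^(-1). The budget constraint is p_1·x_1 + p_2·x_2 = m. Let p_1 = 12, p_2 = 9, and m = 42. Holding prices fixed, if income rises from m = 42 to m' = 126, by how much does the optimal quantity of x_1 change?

From the CES first-order condition, (2/3)·(x_2/x_1)^(2) = p_1/p_2.
Hence x_2/x_1 = ((3/2)·p_1/p_2)^(1/(2)), i.e. raised to the 0.5 power.
With the ratio pinned down, the budget gives x_1* = m/(p_1 + p_2·(x_2/x_1)) and x_2* = (x_2/x_1)·x_1*.
Numerically x_2/x_1 = 1.414214, so x_1* = 42/(12 + 9·1.414214) = 1.6985.
At m' = 126: x_1* = 5.0955. Change: 5.0955 − 1.6985 = 3.397.

Δx_1* = 3.397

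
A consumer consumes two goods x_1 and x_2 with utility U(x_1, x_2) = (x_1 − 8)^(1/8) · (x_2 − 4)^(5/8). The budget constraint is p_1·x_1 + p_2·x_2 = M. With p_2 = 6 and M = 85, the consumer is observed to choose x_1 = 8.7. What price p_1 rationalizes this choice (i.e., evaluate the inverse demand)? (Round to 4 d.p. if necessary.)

Let x_1' = x_1−8, x_2' = x_2−4. MRS = (1/5)·x_2'/x_1' = p_1/p_2.
Substituting into the budget: x_1* = 8 + 1/6·(M − 8·p_1 − 4·p_2)/p_1, and x_2* = 4 + 5/6·(…)/p_2.
Set x_1* = 8.7 in the demand function and solve for p_1: p_1 = 5.

p_1 = 5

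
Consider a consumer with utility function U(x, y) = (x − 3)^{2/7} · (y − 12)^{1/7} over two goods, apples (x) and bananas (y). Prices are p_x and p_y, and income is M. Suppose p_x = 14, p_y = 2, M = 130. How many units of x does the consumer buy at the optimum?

x* = 6.0476

Let x' = x−3, y' = y−12. MRS = 2·y'/x' = p_x/p_y.
Substituting into the budget: x* = 3 + 2/3·(M − 3·p_x − 12·p_y)/p_x, and y* = 12 + 1/3·(…)/p_y.
Discretionary income = 130 − 3·14 − 12·2 = 64; x* = 3 + 2/3·64/14 = 6.0476.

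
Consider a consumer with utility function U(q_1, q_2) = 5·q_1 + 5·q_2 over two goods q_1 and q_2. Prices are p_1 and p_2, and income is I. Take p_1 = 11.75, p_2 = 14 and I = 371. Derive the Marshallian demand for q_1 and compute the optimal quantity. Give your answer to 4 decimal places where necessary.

q_1* = 31.5745

Linear utility — the consumer picks whichever good has higher MU/price: 5/11.75 = 0.4255 vs 5/14 = 0.3571.
q_1 gives more utility per dollar, so spend all income on q_1: q_1* = I/p_1, q_2* = 0.
Numerically: q_1* = 31.5745, q_2* = 0.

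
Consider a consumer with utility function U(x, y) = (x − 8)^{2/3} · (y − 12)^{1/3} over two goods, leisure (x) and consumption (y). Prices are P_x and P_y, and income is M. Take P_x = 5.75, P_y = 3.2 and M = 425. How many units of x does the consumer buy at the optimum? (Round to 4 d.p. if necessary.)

x* = 47.4899

This is Cobb-Douglas in (x−8, y−12): tangency gives 2/3·P_y·(y−12) = 1/3·P_x·(x−8).
Substituting into the budget: x* = 8 + 2/3·(M − 8·P_x − 12·P_y)/P_x, and y* = 12 + 1/3·(…)/P_y.
Discretionary income = 425 − 8·5.75 − 12·3.2 = 340.6; x* = 8 + 2/3·340.6/5.75 = 47.4899.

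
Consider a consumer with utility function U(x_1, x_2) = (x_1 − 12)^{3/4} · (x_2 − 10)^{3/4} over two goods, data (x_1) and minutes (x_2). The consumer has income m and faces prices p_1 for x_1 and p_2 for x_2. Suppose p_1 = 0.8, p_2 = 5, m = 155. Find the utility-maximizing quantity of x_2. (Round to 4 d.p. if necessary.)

This is Cobb-Douglas in (x_1−12, x_2−10): tangency gives 0.75·p_2·(x_2−10) = 0.75·p_1·(x_1−12).
Substituting into the budget: x_1* = 12 + 0.5·(m − 12·p_1 − 10·p_2)/p_1, and x_2* = 10 + 0.5·(…)/p_2.
Discretionary income = 155 − 12·0.8 − 10·5 = 95.4; x_2* = 10 + 0.5·95.4/5 = 19.54.

x_2* = 19.54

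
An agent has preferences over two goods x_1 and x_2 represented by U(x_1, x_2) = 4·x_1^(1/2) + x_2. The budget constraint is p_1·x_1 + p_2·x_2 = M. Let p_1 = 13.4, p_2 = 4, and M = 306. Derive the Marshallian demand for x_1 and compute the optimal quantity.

Utility is quasi-linear in x_2; the FOC for x_1 is 2/√x_1 = p_1/p_2.
Solve: √x_1 = 2·p_2/p_1, so x_1*(p_1,p_2) = (2·p_2/p_1)², and x_2* = (M − p_1·x_1*)/p_2.
Plugging in: x_1* = (2·4/13.4)² = 0.3564.

x_1* = 0.3564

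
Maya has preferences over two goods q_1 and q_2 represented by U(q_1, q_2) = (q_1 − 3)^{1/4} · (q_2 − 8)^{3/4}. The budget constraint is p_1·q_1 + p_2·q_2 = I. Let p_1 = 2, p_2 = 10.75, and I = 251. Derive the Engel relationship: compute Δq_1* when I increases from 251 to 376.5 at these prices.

Δq_1* = 15.6875

This is Cobb-Douglas in (q_1−3, q_2−8): tangency gives 0.25·p_2·(q_2−8) = 0.75·p_1·(q_1−3).
Substituting into the budget: q_1* = 3 + 0.25·(I − 3·p_1 − 8·p_2)/p_1, and q_2* = 8 + 0.75·(…)/p_2.
Discretionary income = 251 − 3·2 − 8·10.75 = 159; q_1* = 3 + 0.25·159/2 = 22.875.
At I' = 376.5: q_1* = 38.5625. Change: 38.5625 − 22.875 = 15.6875.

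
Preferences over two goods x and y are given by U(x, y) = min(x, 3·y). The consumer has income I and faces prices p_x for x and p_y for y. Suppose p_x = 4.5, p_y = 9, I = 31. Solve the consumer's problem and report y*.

y* = 1.3778

Demand: x*(p_x,p_y,I) = 3·I/(3·p_x + p_y), y* = I/(3·p_x + p_y).
Here 3·4.5 + 9 = 22.5, giving y* = 1.3778.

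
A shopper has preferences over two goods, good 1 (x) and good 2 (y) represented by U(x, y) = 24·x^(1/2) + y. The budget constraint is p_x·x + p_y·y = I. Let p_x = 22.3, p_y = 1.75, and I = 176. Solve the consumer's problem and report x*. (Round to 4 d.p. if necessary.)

Utility is quasi-linear in y; the FOC for x is 12/√x = p_x/p_y.
Solve: √x = 12·p_y/p_x, so x*(p_x,p_y) = (12·p_y/p_x)², and y* = (I − p_x·x*)/p_y.
Plugging in: x* = (12·1.75/22.3)² = 0.8868.

x* = 0.8868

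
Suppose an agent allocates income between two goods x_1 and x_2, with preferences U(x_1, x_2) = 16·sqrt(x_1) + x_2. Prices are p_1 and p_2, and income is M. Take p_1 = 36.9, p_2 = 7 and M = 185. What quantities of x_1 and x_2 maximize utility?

Utility is quasi-linear in x_2; the FOC for x_1 is 8/√x_1 = p_1/p_2.
Solve: √x_1 = 8·p_2/p_1, so x_1*(p_1,p_2) = (8·p_2/p_1)², and x_2* = (M − p_1·x_1*)/p_2.
Plugging in: x_1* = (8·7/36.9)² = 2.3032, x_2* = 14.2877.

x_1* = 2.3032, x_2* = 14.2877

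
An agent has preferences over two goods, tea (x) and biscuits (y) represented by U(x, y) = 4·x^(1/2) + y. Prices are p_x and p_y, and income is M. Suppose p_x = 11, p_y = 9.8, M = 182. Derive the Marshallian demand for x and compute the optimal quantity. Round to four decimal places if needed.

x* = 3.1749

Utility is quasi-linear in y; the FOC for x is 2/√x = p_x/p_y.
Solve: √x = 2·p_y/p_x, so x*(p_x,p_y) = (2·p_y/p_x)², and y* = (M − p_x·x*)/p_y.
Plugging in: x* = (2·9.8/11)² = 3.1749.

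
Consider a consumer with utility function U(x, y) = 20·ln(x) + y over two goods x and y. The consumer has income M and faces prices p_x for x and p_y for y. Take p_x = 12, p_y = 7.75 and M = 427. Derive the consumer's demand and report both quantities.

Set MRS = p_x/p_y: (20/x)/1 = p_x/p_y.
So x*(p_x,p_y) = 20·p_y/p_x, independent of income; and y* = (M − 20·p_y)/p_y.
At the given prices: x* = 20·7.75/12 = 12.9167, and y* = 35.0968.

x* = 12.9167, y* = 35.0968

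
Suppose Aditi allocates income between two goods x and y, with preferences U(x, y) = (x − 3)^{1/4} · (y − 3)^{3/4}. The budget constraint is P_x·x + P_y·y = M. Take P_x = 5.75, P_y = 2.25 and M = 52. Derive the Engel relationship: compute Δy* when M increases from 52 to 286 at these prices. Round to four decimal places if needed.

Δy* = 78

This is Cobb-Douglas in (x−3, y−3): tangency gives 0.25·P_y·(y−3) = 0.75·P_x·(x−3).
Substituting into the budget: x* = 3 + 0.25·(M − 3·P_x − 3·P_y)/P_x, and y* = 3 + 0.75·(…)/P_y.
Discretionary income = 52 − 3·5.75 − 3·2.25 = 28; y* = 3 + 0.75·28/2.25 = 12.3333.
At M' = 286: y* = 90.3333. Change: 90.3333 − 12.3333 = 78.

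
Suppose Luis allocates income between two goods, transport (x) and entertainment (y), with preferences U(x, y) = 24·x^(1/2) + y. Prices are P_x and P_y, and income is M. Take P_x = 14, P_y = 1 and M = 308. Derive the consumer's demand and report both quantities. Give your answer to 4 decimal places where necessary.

MU_x = 12/√x, MU_y = 1. Tangency: 12/√x = P_x/P_y.
Thus x* = (12·P_y/P_x)² — independent of M — with the rest of income spent on y.
Plugging in: x* = (12·1/14)² = 0.7347, y* = 297.7143.

x* = 0.7347, y* = 297.7143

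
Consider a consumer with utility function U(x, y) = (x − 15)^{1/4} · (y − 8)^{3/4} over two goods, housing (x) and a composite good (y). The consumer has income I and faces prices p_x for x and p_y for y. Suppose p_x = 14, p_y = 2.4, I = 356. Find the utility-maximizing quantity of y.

y* = 47.625

This is Cobb-Douglas in (x−15, y−8): tangency gives 0.25·p_y·(y−8) = 0.75·p_x·(x−15).
After buying the subsistence bundle (15, 8), a share 0.25 of the remaining income goes to x: x* = 15 + 0.25·(I − 15p_x − 8p_y)/p_x.
Discretionary income = 356 − 15·14 − 8·2.4 = 126.8; y* = 8 + 0.75·126.8/2.4 = 47.625.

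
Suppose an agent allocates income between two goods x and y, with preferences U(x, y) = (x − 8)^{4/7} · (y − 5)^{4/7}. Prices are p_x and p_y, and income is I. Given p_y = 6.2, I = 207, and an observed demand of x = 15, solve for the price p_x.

p_x = 8

MRS = (y−5)/(x−8). Tangency with p_x/p_y gives y−5 = (p_x/p_y)·(x−8).
Substituting into the budget: x* = 8 + 0.5·(I − 8·p_x − 5·p_y)/p_x, and y* = 5 + 0.5·(…)/p_y.
Set x* = 15 in the demand function and solve for p_x: p_x = 8.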